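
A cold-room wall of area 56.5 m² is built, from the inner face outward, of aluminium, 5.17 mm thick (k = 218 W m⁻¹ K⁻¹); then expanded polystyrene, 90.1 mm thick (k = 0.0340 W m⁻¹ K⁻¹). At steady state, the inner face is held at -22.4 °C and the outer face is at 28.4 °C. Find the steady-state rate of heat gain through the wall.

Series thermal resistances, inner to outer:
  R_aluminium = L/(kA) = 0.00517/(218·56.5) = 4.197×10^-7 K/W
  R_expanded polystyrene = L/(kA) = 0.0901/(0.0340·56.5) = 0.04690 K/W
ΣR = 4.197×10^-7 + 0.04690 = 0.04690 K/W
Q = ΔT/ΣR = (-22.4 °C − 28.4 °C)/0.04690 = -1080 W
(Negative Q ⇒ heat flows inward; heat gain = 1080 W.)

Q = 1080 W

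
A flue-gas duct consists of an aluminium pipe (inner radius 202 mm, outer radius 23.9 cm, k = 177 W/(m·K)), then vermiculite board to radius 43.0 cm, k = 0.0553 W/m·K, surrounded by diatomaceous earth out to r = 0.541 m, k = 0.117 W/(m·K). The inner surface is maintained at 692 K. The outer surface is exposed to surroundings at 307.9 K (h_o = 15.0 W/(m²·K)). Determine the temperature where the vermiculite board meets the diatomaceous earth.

Resistance network (inner→outer):
  R'_aluminium = ln(0.239/0.202)/(2πk) = 0.1682/(2π·177) = 1.512×10^-4 m·K/W
  R'_vermiculite board = ln(0.430/0.239)/(2πk) = 0.5873/(2π·0.0553) = 1.690 m·K/W
  R'_diatomaceous earth = ln(0.541/0.430)/(2πk) = 0.2296/(2π·0.117) = 0.3124 m·K/W
  R'_conv,out = 1/(2πr h) = 1/(2π·0.541·15.0) = 0.01961 m·K/W
ΣR = 1.512×10^-4 + 1.690 + 0.3124 + 0.01961 = 2.022 m·K/W
Q' = ΔT/ΣR = (692 K − 307.9 K)/2.022 = 190.0 W/m
From the inner boundary to the vermiculite board/diatomaceous earth interface, ΣR_partial = 1.690 m·K/W.
T_interface = T_in − Q'·ΣR_partial = 692 K − (190.0)(1.690) = 370.9 K

T = 370.9 K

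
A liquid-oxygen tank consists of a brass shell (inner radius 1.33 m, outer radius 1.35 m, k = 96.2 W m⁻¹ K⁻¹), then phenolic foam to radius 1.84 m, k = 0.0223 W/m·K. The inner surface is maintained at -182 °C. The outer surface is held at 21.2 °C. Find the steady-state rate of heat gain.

Series thermal resistances, inner to outer:
  R_brass = (1/1.33 − 1/1.35)/(4πk) = 0.01114/(4π·96.2) = 9.214×10^-6 K/W
  R_phenolic foam = (1/1.35 − 1/1.84)/(4πk) = 0.1973/(4π·0.0223) = 0.7039 K/W
ΣR = 9.214×10^-6 + 0.7039 = 0.7039 K/W
Q = ΔT/ΣR = (-182 °C − 21.2 °C)/0.7039 = -289 W
(Negative Q ⇒ heat flows inward; heat gain = 289 W.)

Q = 289 W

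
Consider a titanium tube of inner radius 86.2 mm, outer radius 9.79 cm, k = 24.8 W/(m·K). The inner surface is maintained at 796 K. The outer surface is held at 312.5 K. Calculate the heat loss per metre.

Q' = 592 kW/m

Q' = 2πk·ΔT/ln(r₂/r₁) = 2π × 24.8 × 483.5 / ln(0.0979/0.0862) = 5.92×10^5 W/m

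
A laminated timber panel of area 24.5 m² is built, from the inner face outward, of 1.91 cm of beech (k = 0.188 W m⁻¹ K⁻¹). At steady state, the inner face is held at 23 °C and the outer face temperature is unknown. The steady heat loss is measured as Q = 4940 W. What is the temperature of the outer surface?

Series resistances:
  R_beech = L/(kA) = 0.0191/(0.188·24.5) = 0.004147 K/W
ΣR = 0.004147 K/W
ΔT = Q·ΣR = 4940 × 0.004147 = 20.49 K
Heat flows outward, so T_out = T_in − ΔT = 23 − 20.49 = 2.51 °C

T_out = 2.51 °C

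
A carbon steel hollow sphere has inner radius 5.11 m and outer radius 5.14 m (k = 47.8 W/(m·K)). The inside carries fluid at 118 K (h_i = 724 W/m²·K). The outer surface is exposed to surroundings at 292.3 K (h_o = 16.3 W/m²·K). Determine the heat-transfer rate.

Treat each layer as a resistance in series:
  R_conv,in = 1/(4πr²h) = 1/(4π·5.11²·724) = 4.209×10^-6 K/W
  R_carbon steel = (1/5.11 − 1/5.14)/(4πk) = 0.001142/(4π·47.8) = 1.902×10^-6 K/W
  R_conv,out = 1/(4πr²h) = 1/(4π·5.14²·16.3) = 1.848×10^-4 K/W
ΣR = 4.209×10^-6 + 1.902×10^-6 + 1.848×10^-4 = 1.909×10^-4 K/W
Q = ΔT/ΣR = (118 K − 292.3 K)/1.909×10^-4 = -9.13×10^5 W
(Negative Q ⇒ heat flows inward; heat gain = 9.13×10^5 W.)

Q = 913 kW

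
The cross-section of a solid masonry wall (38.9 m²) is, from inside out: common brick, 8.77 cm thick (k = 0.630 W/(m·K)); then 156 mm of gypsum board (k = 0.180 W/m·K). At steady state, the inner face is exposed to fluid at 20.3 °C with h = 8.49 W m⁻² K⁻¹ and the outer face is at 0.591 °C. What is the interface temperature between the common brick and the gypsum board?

T = 15.8 °C

Resistance network (inner→outer):
  R_conv,in = 1/(hA) = 1/(8.49·38.9) = 0.003028 K/W
  R_common brick = L/(kA) = 0.0877/(0.630·38.9) = 0.003579 K/W
  R_gypsum board = L/(kA) = 0.156/(0.180·38.9) = 0.02228 K/W
ΣR = 0.003028 + 0.003579 + 0.02228 = 0.02889 K/W
Q = ΔT/ΣR = (20.3 °C − 0.591 °C)/0.02889 = 682.2 W
From the inner boundary to the common brick/gypsum board interface, ΣR_partial = 0.006607 K/W.
T_interface = T_in − Q·ΣR_partial = 20.3 °C − (682.2)(0.006607) = 15.8 °C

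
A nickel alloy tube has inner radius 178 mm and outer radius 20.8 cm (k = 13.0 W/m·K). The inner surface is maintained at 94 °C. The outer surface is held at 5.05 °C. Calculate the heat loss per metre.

Q' = 2πk·ΔT/ln(r₂/r₁) = 2π × 13.0 × 88.95 / ln(0.208/0.178) = 46600 W/m

Q' = 46.6 kW/m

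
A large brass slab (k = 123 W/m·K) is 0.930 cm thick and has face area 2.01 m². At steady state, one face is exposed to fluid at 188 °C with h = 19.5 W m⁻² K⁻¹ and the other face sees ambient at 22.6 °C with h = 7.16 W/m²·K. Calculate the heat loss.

Q = 1740 W

Series thermal resistances, inner to outer:
  R_conv,in = 1/(hA) = 1/(19.5·2.01) = 0.02551 K/W
  R_brass = L/(kA) = 0.00930/(123·2.01) = 3.762×10^-5 K/W
  R_conv,out = 1/(hA) = 1/(7.16·2.01) = 0.06948 K/W
ΣR = 0.02551 + 3.762×10^-5 + 0.06948 = 0.09503 K/W
Q = ΔT/ΣR = (188 °C − 22.6 °C)/0.09503 = 1740 W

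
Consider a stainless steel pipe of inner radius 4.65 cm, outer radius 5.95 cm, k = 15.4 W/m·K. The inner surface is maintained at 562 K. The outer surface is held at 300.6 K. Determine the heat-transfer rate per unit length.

Q' = 2πk·ΔT/ln(r₂/r₁) = 2π × 15.4 × 261.4 / ln(0.0595/0.0465) = 1.03×10^5 W/m

Q' = 1.03×10^5 W/m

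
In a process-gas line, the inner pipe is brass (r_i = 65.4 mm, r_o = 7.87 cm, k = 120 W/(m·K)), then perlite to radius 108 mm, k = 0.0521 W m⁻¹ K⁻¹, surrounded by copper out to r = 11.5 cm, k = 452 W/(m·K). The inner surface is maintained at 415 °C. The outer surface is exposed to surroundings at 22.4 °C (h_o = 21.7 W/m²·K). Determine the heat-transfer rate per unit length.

Q' = 381 W/m

Resistance network (inner→outer):
  R'_brass = ln(0.0787/0.0654)/(2πk) = 0.1851/(2π·120) = 2.455×10^-4 m·K/W
  R'_perlite = ln(0.108/0.0787)/(2πk) = 0.3165/(2π·0.0521) = 0.9668 m·K/W
  R'_copper = ln(0.115/0.108)/(2πk) = 0.06280/(2π·452) = 2.211×10^-5 m·K/W
  R'_conv,out = 1/(2πr h) = 1/(2π·0.115·21.7) = 0.06378 m·K/W
ΣR = 2.455×10^-4 + 0.9668 + 2.211×10^-5 + 0.06378 = 1.031 m·K/W
Q' = ΔT/ΣR = (415 °C − 22.4 °C)/1.031 = 381 W/m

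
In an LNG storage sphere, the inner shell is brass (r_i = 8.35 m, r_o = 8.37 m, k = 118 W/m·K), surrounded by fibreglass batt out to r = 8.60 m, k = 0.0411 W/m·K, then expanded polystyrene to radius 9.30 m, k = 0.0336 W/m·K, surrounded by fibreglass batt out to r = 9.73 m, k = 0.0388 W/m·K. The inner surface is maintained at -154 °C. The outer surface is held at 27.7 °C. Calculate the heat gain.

Q = 4960 W

Series thermal resistances, inner to outer:
  R_brass = (1/8.35 − 1/8.37)/(4πk) = 2.862×10^-4/(4π·118) = 1.930×10^-7 K/W
  R_fibreglass batt = (1/8.37 − 1/8.60)/(4πk) = 0.003195/(4π·0.0411) = 0.006187 K/W
  R_expanded polystyrene = (1/8.60 − 1/9.30)/(4πk) = 0.008752/(4π·0.0336) = 0.02073 K/W
  R_fibreglass batt = (1/9.30 − 1/9.73)/(4πk) = 0.004752/(4π·0.0388) = 0.009746 K/W
ΣR = 1.930×10^-7 + 0.006187 + 0.02073 + 0.009746 = 0.03666 K/W
Q = ΔT/ΣR = (-154 °C − 27.7 °C)/0.03666 = -4960 W
(Negative Q ⇒ heat flows inward; heat gain = 4960 W.)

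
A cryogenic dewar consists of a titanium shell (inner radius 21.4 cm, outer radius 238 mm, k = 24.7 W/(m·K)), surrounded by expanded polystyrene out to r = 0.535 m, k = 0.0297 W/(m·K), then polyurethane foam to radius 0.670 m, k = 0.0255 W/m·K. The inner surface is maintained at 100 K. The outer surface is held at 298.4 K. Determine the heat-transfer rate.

Q = 26.7 W

Resistance network (inner→outer):
  R_titanium = (1/0.214 − 1/0.238)/(4πk) = 0.4712/(4π·24.7) = 0.001518 K/W
  R_expanded polystyrene = (1/0.238 − 1/0.535)/(4πk) = 2.333/(4π·0.0297) = 6.250 K/W
  R_polyurethane foam = (1/0.535 − 1/0.670)/(4πk) = 0.3766/(4π·0.0255) = 1.175 K/W
ΣR = 0.001518 + 6.250 + 1.175 = 7.427 K/W
Q = ΔT/ΣR = (100 K − 298.4 K)/7.427 = -26.7 W
(Negative Q ⇒ heat flows inward; heat gain = 26.7 W.)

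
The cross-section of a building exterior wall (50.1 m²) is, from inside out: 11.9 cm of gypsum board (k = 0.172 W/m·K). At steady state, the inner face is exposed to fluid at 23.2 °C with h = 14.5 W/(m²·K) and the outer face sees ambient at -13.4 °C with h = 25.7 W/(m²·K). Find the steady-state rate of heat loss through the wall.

Series thermal resistances, inner to outer:
  R_conv,in = 1/(hA) = 1/(14.5·50.1) = 0.001377 K/W
  R_gypsum board = L/(kA) = 0.119/(0.172·50.1) = 0.01381 K/W
  R_conv,out = 1/(hA) = 1/(25.7·50.1) = 7.767×10^-4 K/W
ΣR = 0.001377 + 0.01381 + 7.767×10^-4 = 0.01596 K/W
Q = ΔT/ΣR = (23.2 °C − -13.4 °C)/0.01596 = 2290 W

Q = 2290 W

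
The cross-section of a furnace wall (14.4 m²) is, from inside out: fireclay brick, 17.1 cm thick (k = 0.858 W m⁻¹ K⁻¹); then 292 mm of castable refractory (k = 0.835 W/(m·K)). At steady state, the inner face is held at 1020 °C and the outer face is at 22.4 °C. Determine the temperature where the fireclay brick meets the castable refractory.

T = 658 °C

Resistance network (inner→outer):
  R_fireclay brick = L/(kA) = 0.171/(0.858·14.4) = 0.01384 K/W
  R_castable refractory = L/(kA) = 0.292/(0.835·14.4) = 0.02428 K/W
ΣR = 0.01384 + 0.02428 = 0.03812 K/W
Q = ΔT/ΣR = (1020 °C − 22.4 °C)/0.03812 = 26170 W
From the inner boundary to the fireclay brick/castable refractory interface, ΣR_partial = 0.01384 K/W.
T_interface = T_in − Q·ΣR_partial = 1020 °C − (26170)(0.01384) = 658 °C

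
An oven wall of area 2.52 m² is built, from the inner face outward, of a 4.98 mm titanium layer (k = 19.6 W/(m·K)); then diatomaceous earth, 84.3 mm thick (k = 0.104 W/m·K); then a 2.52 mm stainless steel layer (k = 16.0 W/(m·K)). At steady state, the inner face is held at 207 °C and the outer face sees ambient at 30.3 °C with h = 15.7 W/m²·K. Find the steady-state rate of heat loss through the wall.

Q = 509 W

Series thermal resistances, inner to outer:
  R_titanium = L/(kA) = 0.00498/(19.6·2.52) = 1.008×10^-4 K/W
  R_diatomaceous earth = L/(kA) = 0.0843/(0.104·2.52) = 0.3217 K/W
  R_stainless steel = L/(kA) = 0.00252/(16.0·2.52) = 6.250×10^-5 K/W
  R_conv,out = 1/(hA) = 1/(15.7·2.52) = 0.02528 K/W
ΣR = 1.008×10^-4 + 0.3217 + 6.250×10^-5 + 0.02528 = 0.3471 K/W
Q = ΔT/ΣR = (207 °C − 30.3 °C)/0.3471 = 509 W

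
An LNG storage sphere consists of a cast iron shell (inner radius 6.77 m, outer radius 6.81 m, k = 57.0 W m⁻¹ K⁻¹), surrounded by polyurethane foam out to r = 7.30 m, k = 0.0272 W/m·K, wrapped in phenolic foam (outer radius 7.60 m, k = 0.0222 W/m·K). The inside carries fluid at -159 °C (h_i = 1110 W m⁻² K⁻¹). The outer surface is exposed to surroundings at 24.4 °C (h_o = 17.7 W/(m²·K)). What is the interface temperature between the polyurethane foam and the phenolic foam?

Resistance network (inner→outer):
  R_conv,in = 1/(4πr²h) = 1/(4π·6.77²·1110) = 1.564×10^-6 K/W
  R_cast iron = (1/6.77 − 1/6.81)/(4πk) = 8.676×10^-4/(4π·57.0) = 1.211×10^-6 K/W
  R_polyurethane foam = (1/6.81 − 1/7.30)/(4πk) = 0.009857/(4π·0.0272) = 0.02884 K/W
  R_phenolic foam = (1/7.30 − 1/7.60)/(4πk) = 0.005407/(4π·0.0222) = 0.01938 K/W
  R_conv,out = 1/(4πr²h) = 1/(4π·7.60²·17.7) = 7.784×10^-5 K/W
ΣR = 1.564×10^-6 + 1.211×10^-6 + 0.02884 + 0.01938 + 7.784×10^-5 = 0.04830 K/W
Q = ΔT/ΣR = (-159 °C − 24.4 °C)/0.04830 = -3797 W
From the inner boundary to the polyurethane foam/phenolic foam interface, ΣR_partial = 0.02884 K/W.
T_interface = T_in − Q·ΣR_partial = -159 °C − (-3797)(0.02884) = -49.5 °C

T = -49.5 °C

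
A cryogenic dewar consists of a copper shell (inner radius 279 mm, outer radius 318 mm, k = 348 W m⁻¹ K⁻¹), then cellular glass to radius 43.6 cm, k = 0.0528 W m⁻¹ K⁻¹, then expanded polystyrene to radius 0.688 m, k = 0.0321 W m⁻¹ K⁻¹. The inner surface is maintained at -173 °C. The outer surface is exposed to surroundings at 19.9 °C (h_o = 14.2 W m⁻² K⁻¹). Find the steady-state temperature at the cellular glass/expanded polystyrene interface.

T = -99.7 °C

Resistance network (inner→outer):
  R_copper = (1/0.279 − 1/0.318)/(4πk) = 0.4396/(4π·348) = 1.005×10^-4 K/W
  R_cellular glass = (1/0.318 − 1/0.436)/(4πk) = 0.8511/(4π·0.0528) = 1.283 K/W
  R_expanded polystyrene = (1/0.436 − 1/0.688)/(4πk) = 0.8401/(4π·0.0321) = 2.083 K/W
  R_conv,out = 1/(4πr²h) = 1/(4π·0.688²·14.2) = 0.01184 K/W
ΣR = 1.005×10^-4 + 1.283 + 2.083 + 0.01184 = 3.378 K/W
Q = ΔT/ΣR = (-173 °C − 19.9 °C)/3.378 = -57.10 W
From the inner boundary to the cellular glass/expanded polystyrene interface, ΣR_partial = 1.283 K/W.
T_interface = T_in − Q·ΣR_partial = -173 °C − (-57.10)(1.283) = -99.7 °C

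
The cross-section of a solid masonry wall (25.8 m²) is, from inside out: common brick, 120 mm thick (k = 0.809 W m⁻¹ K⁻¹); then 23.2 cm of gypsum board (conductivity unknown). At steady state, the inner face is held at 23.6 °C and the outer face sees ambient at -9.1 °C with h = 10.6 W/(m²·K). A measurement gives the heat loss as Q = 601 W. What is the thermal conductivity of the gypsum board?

ΣR = ΔT/Q = |23.6 − -9.1|/601 = 0.05441 K/W
Known resistances:
  R_common brick = L/(kA) = 0.120/(0.809·25.8) = 0.005749 K/W
  R_conv,out = 1/(hA) = 1/(10.6·25.8) = 0.003657 K/W
R_gypsum board = ΣR − ΣR_known = 0.05441 − 0.009406 = 0.04500 K/W
L/(kA) = 0.04500 ⇒ k = 0.232/(0.04500·25.8) = 0.200 W/m·K

k = 0.200 W/m·K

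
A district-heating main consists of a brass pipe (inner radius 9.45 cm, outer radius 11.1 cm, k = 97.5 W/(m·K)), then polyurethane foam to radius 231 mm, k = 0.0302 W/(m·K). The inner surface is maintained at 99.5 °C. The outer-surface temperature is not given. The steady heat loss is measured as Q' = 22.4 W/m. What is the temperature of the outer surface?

Series resistances:
  R'_brass = ln(0.111/0.0945)/(2πk) = 0.1609/(2π·97.5) = 2.627×10^-4 m·K/W
  R'_polyurethane foam = ln(0.231/0.111)/(2πk) = 0.7329/(2π·0.0302) = 3.862 m·K/W
ΣR = 3.863 m·K/W
ΔT = Q'·ΣR = 22.4 × 3.863 = 86.53 K
Heat flows outward, so T_out = T_in − ΔT = 99.5 − 86.53 = 13.0 °C

T_out = 13.0 °C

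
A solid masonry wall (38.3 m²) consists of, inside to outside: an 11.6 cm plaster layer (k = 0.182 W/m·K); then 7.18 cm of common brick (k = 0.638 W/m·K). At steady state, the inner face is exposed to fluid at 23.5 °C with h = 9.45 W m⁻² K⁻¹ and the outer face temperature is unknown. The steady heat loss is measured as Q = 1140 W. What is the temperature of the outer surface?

Series resistances:
  R_conv,in = 1/(hA) = 1/(9.45·38.3) = 0.002763 K/W
  R_plaster = L/(kA) = 0.116/(0.182·38.3) = 0.01664 K/W
  R_common brick = L/(kA) = 0.0718/(0.638·38.3) = 0.002938 K/W
ΣR = 0.02234 K/W
ΔT = Q·ΣR = 1140 × 0.02234 = 25.47 K
Heat flows outward, so T_out = T_in − ΔT = 23.5 − 25.47 = -1.97 °C

T_out = -1.97 °C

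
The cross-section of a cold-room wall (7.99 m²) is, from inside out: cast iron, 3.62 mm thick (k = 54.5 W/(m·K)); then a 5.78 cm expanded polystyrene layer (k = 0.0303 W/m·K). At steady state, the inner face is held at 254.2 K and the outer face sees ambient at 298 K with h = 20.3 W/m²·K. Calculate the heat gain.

Q = 179 W

Resistance network (inner→outer):
  R_cast iron = L/(kA) = 0.00362/(54.5·7.99) = 8.313×10^-6 K/W
  R_expanded polystyrene = L/(kA) = 0.0578/(0.0303·7.99) = 0.2387 K/W
  R_conv,out = 1/(hA) = 1/(20.3·7.99) = 0.006165 K/W
ΣR = 8.313×10^-6 + 0.2387 + 0.006165 = 0.2449 K/W
Q = ΔT/ΣR = (254.2 K − 298 K)/0.2449 = -179 W
(Negative Q ⇒ heat flows inward; heat gain = 179 W.)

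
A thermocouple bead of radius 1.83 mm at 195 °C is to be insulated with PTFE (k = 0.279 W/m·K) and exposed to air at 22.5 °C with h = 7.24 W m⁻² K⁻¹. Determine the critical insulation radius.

For a sphere, r_cr = 2k_ins/h = 2·0.279/7.24 = 0.0771 m = 7.71 cm

r_cr = 7.71 cm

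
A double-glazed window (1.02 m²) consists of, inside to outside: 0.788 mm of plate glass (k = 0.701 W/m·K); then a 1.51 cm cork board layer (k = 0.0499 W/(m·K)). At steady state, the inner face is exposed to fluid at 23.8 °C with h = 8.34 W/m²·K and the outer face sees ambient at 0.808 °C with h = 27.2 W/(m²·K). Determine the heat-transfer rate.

Treat each layer as a resistance in series:
  R_conv,in = 1/(hA) = 1/(8.34·1.02) = 0.1176 K/W
  R_plate glass = L/(kA) = 7.88×10^-4/(0.701·1.02) = 0.001102 K/W
  R_cork board = L/(kA) = 0.0151/(0.0499·1.02) = 0.2967 K/W
  R_conv,out = 1/(hA) = 1/(27.2·1.02) = 0.03604 K/W
ΣR = 0.1176 + 0.001102 + 0.2967 + 0.03604 = 0.4514 K/W
Q = ΔT/ΣR = (23.8 °C − 0.808 °C)/0.4514 = 50.9 W

Q = 50.9 W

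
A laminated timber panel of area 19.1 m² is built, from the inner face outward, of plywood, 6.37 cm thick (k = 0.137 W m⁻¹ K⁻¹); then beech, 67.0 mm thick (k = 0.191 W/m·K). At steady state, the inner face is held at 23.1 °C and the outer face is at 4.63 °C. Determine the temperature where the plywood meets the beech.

Treat each layer as a resistance in series:
  R_plywood = L/(kA) = 0.0637/(0.137·19.1) = 0.02434 K/W
  R_beech = L/(kA) = 0.0670/(0.191·19.1) = 0.01837 K/W
ΣR = 0.02434 + 0.01837 = 0.04271 K/W
Q = ΔT/ΣR = (23.1 °C − 4.63 °C)/0.04271 = 432.5 W
From the inner boundary to the plywood/beech interface, ΣR_partial = 0.02434 K/W.
T_interface = T_in − Q·ΣR_partial = 23.1 °C − (432.5)(0.02434) = 12.6 °C

T = 12.6 °C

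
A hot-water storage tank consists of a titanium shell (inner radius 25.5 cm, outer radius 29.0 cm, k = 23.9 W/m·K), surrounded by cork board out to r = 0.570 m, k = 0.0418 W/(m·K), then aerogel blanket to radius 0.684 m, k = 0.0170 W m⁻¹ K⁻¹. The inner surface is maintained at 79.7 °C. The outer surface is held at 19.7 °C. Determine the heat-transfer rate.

Treat each layer as a resistance in series:
  R_titanium = (1/0.255 − 1/0.290)/(4πk) = 0.4733/(4π·23.9) = 0.001576 K/W
  R_cork board = (1/0.290 − 1/0.570)/(4πk) = 1.694/(4π·0.0418) = 3.225 K/W
  R_aerogel blanket = (1/0.570 − 1/0.684)/(4πk) = 0.2924/(4π·0.0170) = 1.369 K/W
ΣR = 0.001576 + 3.225 + 1.369 = 4.596 K/W
Q = ΔT/ΣR = (79.7 °C − 19.7 °C)/4.596 = 13.1 W

Q = 13.1 W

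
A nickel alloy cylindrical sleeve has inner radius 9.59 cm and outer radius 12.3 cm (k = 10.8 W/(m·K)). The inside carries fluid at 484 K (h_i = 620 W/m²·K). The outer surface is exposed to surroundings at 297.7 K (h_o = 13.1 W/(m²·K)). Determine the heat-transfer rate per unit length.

Q' = 1770 W/m

Series thermal resistances, inner to outer:
  R'_conv,in = 1/(2πr h) = 1/(2π·0.0959·620) = 0.002677 m·K/W
  R'_nickel alloy = ln(0.123/0.0959)/(2πk) = 0.2489/(2π·10.8) = 0.003668 m·K/W
  R'_conv,out = 1/(2πr h) = 1/(2π·0.123·13.1) = 0.09877 m·K/W
ΣR = 0.002677 + 0.003668 + 0.09877 = 0.1051 m·K/W
Q' = ΔT/ΣR = (484 K − 297.7 K)/0.1051 = 1770 W/m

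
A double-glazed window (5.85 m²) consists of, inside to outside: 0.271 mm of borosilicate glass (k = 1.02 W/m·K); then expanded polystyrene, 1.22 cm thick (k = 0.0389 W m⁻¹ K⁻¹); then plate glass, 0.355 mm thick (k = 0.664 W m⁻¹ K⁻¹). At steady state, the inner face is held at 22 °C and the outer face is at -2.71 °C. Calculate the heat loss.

Treat each layer as a resistance in series:
  R_borosilicate glass = L/(kA) = 2.71×10^-4/(1.02·5.85) = 4.542×10^-5 K/W
  R_expanded polystyrene = L/(kA) = 0.0122/(0.0389·5.85) = 0.05361 K/W
  R_plate glass = L/(kA) = 3.55×10^-4/(0.664·5.85) = 9.139×10^-5 K/W
ΣR = 4.542×10^-5 + 0.05361 + 9.139×10^-5 = 0.05375 K/W
Q = ΔT/ΣR = (22 °C − -2.71 °C)/0.05375 = 460 W

Q = 460 W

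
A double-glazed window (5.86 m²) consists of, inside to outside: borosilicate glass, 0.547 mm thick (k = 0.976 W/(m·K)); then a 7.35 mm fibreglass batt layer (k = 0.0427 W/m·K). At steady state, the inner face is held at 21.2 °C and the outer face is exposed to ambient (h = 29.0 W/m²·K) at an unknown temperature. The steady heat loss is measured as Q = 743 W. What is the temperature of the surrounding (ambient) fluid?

T_out = -5.07 °C

Sum the resistances:
  R_borosilicate glass = L/(kA) = 5.47×10^-4/(0.976·5.86) = 9.564×10^-5 K/W
  R_fibreglass batt = L/(kA) = 0.00735/(0.0427·5.86) = 0.02937 K/W
  R_conv,out = 1/(hA) = 1/(29.0·5.86) = 0.005884 K/W
ΣR = 0.03535 K/W
ΔT = Q·ΣR = 743 × 0.03535 = 26.27 K
Heat flows outward, so T_out = T_in − ΔT = 21.2 − 26.27 = -5.07 °C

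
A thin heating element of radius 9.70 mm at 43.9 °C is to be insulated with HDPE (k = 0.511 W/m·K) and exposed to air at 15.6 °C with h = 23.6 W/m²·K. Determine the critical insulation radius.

r_cr = 2.17 cm

For a cylinder, r_cr = k_ins/h = 0.511/23.6 = 0.0217 m = 2.17 cm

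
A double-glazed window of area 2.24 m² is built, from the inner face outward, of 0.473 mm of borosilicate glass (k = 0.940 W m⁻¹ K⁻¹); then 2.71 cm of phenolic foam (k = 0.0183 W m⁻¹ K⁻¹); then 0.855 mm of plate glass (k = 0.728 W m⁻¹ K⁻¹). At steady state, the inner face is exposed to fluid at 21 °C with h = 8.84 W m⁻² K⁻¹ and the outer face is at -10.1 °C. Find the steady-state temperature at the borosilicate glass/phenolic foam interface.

Resistance network (inner→outer):
  R_conv,in = 1/(hA) = 1/(8.84·2.24) = 0.05050 K/W
  R_borosilicate glass = L/(kA) = 4.73×10^-4/(0.940·2.24) = 2.246×10^-4 K/W
  R_phenolic foam = L/(kA) = 0.0271/(0.0183·2.24) = 0.6611 K/W
  R_plate glass = L/(kA) = 8.55×10^-4/(0.728·2.24) = 5.243×10^-4 K/W
ΣR = 0.05050 + 2.246×10^-4 + 0.6611 + 5.243×10^-4 = 0.7123 K/W
Q = ΔT/ΣR = (21 °C − -10.1 °C)/0.7123 = 43.66 W
From the inner boundary to the borosilicate glass/phenolic foam interface, ΣR_partial = 0.05072 K/W.
T_interface = T_in − Q·ΣR_partial = 21 °C − (43.66)(0.05072) = 18.8 °C

T = 18.8 °C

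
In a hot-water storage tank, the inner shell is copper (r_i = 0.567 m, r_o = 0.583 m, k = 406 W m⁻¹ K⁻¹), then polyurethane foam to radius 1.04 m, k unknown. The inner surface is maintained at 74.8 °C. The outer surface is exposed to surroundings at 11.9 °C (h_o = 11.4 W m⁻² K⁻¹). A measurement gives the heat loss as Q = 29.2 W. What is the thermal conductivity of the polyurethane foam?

ΣR = ΔT/Q = |74.8 − 11.9|/29.2 = 2.154 K/W
Known resistances:
  R_copper = (1/0.567 − 1/0.583)/(4πk) = 0.04840/(4π·406) = 9.487×10^-6 K/W
  R_conv,out = 1/(4πr²h) = 1/(4π·1.04²·11.4) = 0.006454 K/W
R_polyurethane foam = ΣR − ΣR_known = 2.154 − 0.006463 = 2.148 K/W
(1/r₁−1/r₂)/(4πk) = 2.148 ⇒ k = 0.7537/(4π·2.148) = 0.0279 W/m·K

k = 0.0279 W/m·K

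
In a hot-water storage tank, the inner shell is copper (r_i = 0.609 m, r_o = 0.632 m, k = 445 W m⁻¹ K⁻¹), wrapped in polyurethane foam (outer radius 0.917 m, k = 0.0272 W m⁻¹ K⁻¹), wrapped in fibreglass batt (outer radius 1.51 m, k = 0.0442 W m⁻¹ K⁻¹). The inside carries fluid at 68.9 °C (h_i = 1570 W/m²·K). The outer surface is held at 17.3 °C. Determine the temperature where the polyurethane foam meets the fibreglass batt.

Series thermal resistances, inner to outer:
  R_conv,in = 1/(4πr²h) = 1/(4π·0.609²·1570) = 1.367×10^-4 K/W
  R_copper = (1/0.609 − 1/0.632)/(4πk) = 0.05976/(4π·445) = 1.069×10^-5 K/W
  R_polyurethane foam = (1/0.632 − 1/0.917)/(4πk) = 0.4918/(4π·0.0272) = 1.439 K/W
  R_fibreglass batt = (1/0.917 − 1/1.51)/(4πk) = 0.4283/(4π·0.0442) = 0.7710 K/W
ΣR = 1.367×10^-4 + 1.069×10^-5 + 1.439 + 0.7710 = 2.210 K/W
Q = ΔT/ΣR = (68.9 °C − 17.3 °C)/2.210 = 23.35 W
From the inner boundary to the polyurethane foam/fibreglass batt interface, ΣR_partial = 1.439 K/W.
T_interface = T_in − Q·ΣR_partial = 68.9 °C − (23.35)(1.439) = 35.3 °C

T = 35.3 °C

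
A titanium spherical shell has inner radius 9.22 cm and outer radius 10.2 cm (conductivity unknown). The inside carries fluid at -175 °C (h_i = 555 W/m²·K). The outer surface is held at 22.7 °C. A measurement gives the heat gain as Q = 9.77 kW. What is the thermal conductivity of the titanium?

ΣR = ΔT/Q = |-175 − 22.7|/9770 = 0.02024 K/W
Known resistances:
  R_conv,in = 1/(4πr²h) = 1/(4π·0.0922²·555) = 0.01687 K/W
R_titanium = ΣR − ΣR_known = 0.02024 − 0.01687 = 0.003370 K/W
(1/r₁−1/r₂)/(4πk) = 0.003370 ⇒ k = 1.042/(4π·0.003370) = 24.6 W/m·K

k = 24.6 W/m·K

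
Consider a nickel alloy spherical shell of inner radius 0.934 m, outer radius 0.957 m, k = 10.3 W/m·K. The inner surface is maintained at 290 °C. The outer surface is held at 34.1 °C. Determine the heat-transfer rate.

Q = 1.29×10^6 W

Q = 4πk·ΔT/(1/r₁ − 1/r₂) = 4π × 10.3 × 255.9 / (1/0.934 − 1/0.957) = 1.29×10^6 W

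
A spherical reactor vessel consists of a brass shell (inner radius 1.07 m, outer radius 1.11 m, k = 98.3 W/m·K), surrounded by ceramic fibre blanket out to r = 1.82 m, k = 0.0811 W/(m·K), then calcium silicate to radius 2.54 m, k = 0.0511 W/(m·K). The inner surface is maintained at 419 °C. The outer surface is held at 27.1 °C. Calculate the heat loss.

Q = 667 W

Resistance network (inner→outer):
  R_brass = (1/1.07 − 1/1.11)/(4πk) = 0.03368/(4π·98.3) = 2.726×10^-5 K/W
  R_ceramic fibre blanket = (1/1.11 − 1/1.82)/(4πk) = 0.3515/(4π·0.0811) = 0.3449 K/W
  R_calcium silicate = (1/1.82 − 1/2.54)/(4πk) = 0.1557/(4π·0.0511) = 0.2425 K/W
ΣR = 2.726×10^-5 + 0.3449 + 0.2425 = 0.5874 K/W
Q = ΔT/ΣR = (419 °C − 27.1 °C)/0.5874 = 667 W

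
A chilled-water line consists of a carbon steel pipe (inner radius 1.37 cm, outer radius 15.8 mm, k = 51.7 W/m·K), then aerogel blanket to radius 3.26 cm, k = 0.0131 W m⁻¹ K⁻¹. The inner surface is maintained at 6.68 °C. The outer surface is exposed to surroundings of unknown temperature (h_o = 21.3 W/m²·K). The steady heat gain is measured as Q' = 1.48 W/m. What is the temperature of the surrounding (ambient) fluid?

Sum the resistances:
  R'_carbon steel = ln(0.0158/0.0137)/(2πk) = 0.1426/(2π·51.7) = 4.390×10^-4 m·K/W
  R'_aerogel blanket = ln(0.0326/0.0158)/(2πk) = 0.7243/(2π·0.0131) = 8.800 m·K/W
  R'_conv,out = 1/(2πr h) = 1/(2π·0.0326·21.3) = 0.2292 m·K/W
ΣR = 9.029 m·K/W
ΔT = Q'·ΣR = 1.48 × 9.029 = 13.36 K
Heat flows inward, so T_out = T_in + ΔT = 6.68 + 13.36 = 20.0 °C

T_out = 20.0 °C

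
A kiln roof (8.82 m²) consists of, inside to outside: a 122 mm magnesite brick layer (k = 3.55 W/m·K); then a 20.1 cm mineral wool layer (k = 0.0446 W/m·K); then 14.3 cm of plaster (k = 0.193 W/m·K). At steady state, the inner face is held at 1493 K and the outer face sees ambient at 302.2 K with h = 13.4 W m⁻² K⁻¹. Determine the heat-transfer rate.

Q = 1960 W

Series thermal resistances, inner to outer:
  R_magnesite brick = L/(kA) = 0.122/(3.55·8.82) = 0.003896 K/W
  R_mineral wool = L/(kA) = 0.201/(0.0446·8.82) = 0.5110 K/W
  R_plaster = L/(kA) = 0.143/(0.193·8.82) = 0.08401 K/W
  R_conv,out = 1/(hA) = 1/(13.4·8.82) = 0.008461 K/W
ΣR = 0.003896 + 0.5110 + 0.08401 + 0.008461 = 0.6074 K/W
Q = ΔT/ΣR = (1493 K − 302.2 K)/0.6074 = 1960 W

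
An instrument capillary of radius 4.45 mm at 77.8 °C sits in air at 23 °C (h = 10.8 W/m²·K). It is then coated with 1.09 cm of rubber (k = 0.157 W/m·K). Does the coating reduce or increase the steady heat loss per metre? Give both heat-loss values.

increases: 16.5 → 24.7 W/m

Critical radius for a cylinder: r_cr = k/h = 0.0145 m = 1.45 cm.
Outer radius after coating: r₂ = 0.00445 + 0.0109 = 0.01535 m.
r₁ < r_cr < r₂: heat loss rises to a maximum at r_cr then falls. Whether the coating helps depends on whether Q(r₂) has dropped back below Q(r₁).
Bare: R = 1/(2πr₁h) = 3.312 m·K/W; Q = 54.8/3.312 = 16.5 W/m.
Coated: R = R_cond + R_conv = 2.215 m·K/W; Q = 54.8/2.215 = 24.7 W/m.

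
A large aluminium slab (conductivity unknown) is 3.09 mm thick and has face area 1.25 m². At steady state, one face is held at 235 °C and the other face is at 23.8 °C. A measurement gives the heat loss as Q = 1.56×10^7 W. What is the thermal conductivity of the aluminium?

ΣR = ΔT/Q = |235 − 23.8|/1.56×10^7 = 1.354×10^-5 K/W
L/(kA) = 1.354×10^-5 ⇒ k = 0.00309/(1.354×10^-5·1.25) = 183 W/m·K

k = 183 W/m·K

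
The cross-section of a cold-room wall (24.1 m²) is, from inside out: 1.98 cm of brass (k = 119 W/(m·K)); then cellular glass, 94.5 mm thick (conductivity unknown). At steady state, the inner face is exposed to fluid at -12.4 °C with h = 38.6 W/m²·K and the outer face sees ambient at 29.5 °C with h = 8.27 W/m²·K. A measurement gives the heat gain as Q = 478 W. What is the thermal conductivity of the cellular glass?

k = 0.0481 W/m·K

ΣR = ΔT/Q = |-12.4 − 29.5|/478 = 0.08766 K/W
Known resistances:
  R_conv,in = 1/(hA) = 1/(38.6·24.1) = 0.001075 K/W
  R_brass = L/(kA) = 0.0198/(119·24.1) = 6.904×10^-6 K/W
  R_conv,out = 1/(hA) = 1/(8.27·24.1) = 0.005017 K/W
R_cellular glass = ΣR − ΣR_known = 0.08766 − 0.006099 = 0.08156 K/W
L/(kA) = 0.08156 ⇒ k = 0.0945/(0.08156·24.1) = 0.0481 W/m·K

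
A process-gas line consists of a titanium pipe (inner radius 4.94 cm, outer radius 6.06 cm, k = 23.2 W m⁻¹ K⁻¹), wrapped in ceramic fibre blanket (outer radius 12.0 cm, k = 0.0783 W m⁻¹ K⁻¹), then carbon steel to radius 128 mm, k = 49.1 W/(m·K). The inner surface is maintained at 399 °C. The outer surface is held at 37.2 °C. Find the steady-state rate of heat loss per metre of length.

Resistance network (inner→outer):
  R'_titanium = ln(0.0606/0.0494)/(2πk) = 0.2043/(2π·23.2) = 0.001402 m·K/W
  R'_ceramic fibre blanket = ln(0.120/0.0606)/(2πk) = 0.6832/(2π·0.0783) = 1.389 m·K/W
  R'_carbon steel = ln(0.128/0.120)/(2πk) = 0.06454/(2π·49.1) = 2.092×10^-4 m·K/W
ΣR = 0.001402 + 1.389 + 2.092×10^-4 = 1.391 m·K/W
Q' = ΔT/ΣR = (399 °C − 37.2 °C)/1.391 = 260 W/m

Q' = 260 W/m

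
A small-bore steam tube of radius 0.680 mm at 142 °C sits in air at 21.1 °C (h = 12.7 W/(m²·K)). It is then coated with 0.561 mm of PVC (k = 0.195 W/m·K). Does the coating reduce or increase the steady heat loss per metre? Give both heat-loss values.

Critical radius for a cylinder: r_cr = k/h = 0.0154 m = 1.54 cm.
Outer radius after coating: r₂ = 6.80×10^-4 + 5.61×10^-4 = 0.001241 m.
Since r₁ < r_cr and r₂ ≤ r_cr, the coating moves toward the maximum at r_cr — heat loss rises.
Bare: R = 1/(2πr₁h) = 18.43 m·K/W; Q = 120.9/18.43 = 6.56 W/m.
Coated: R = R_cond + R_conv = 10.59 m·K/W; Q = 120.9/10.59 = 11.4 W/m.

increases: 6.56 → 11.4 W/m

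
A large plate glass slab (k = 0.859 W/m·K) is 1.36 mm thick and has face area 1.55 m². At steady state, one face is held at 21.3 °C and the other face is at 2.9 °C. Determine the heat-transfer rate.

Q = 18.0 kW

Q = kA·ΔT/L = 0.859 × 1.55 × |21.3 °C − 2.9 °C| / 0.00136 = 18000 W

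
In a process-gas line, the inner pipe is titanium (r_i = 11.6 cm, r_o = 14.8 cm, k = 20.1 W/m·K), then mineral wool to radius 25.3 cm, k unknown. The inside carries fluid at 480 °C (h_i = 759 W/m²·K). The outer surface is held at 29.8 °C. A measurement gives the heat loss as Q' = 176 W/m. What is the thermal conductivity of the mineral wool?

k = 0.0334 W/m·K

ΣR = ΔT/Q' = |480 − 29.8|/176 = 2.558 m·K/W
Known resistances:
  R'_conv,in = 1/(2πr h) = 1/(2π·0.116·759) = 0.001808 m·K/W
  R'_titanium = ln(0.148/0.116)/(2πk) = 0.2436/(2π·20.1) = 0.001929 m·K/W
R_mineral wool = ΣR − ΣR_known = 2.558 − 0.003737 = 2.554 m·K/W
ln(r₂/r₁)/(2πk) = 2.554 ⇒ k = 0.5362/(2π·2.554) = 0.0334 W/m·K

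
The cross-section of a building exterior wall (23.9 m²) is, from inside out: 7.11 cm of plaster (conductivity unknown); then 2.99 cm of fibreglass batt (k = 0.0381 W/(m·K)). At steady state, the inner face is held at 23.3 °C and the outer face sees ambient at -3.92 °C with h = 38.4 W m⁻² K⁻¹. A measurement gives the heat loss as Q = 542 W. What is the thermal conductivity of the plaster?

k = 0.183 W/m·K

ΣR = ΔT/Q = |23.3 − -3.92|/542 = 0.05022 K/W
Known resistances:
  R_fibreglass batt = L/(kA) = 0.0299/(0.0381·23.9) = 0.03284 K/W
  R_conv,out = 1/(hA) = 1/(38.4·23.9) = 0.001090 K/W
R_plaster = ΣR − ΣR_known = 0.05022 − 0.03393 = 0.01629 K/W
L/(kA) = 0.01629 ⇒ k = 0.0711/(0.01629·23.9) = 0.183 W/m·K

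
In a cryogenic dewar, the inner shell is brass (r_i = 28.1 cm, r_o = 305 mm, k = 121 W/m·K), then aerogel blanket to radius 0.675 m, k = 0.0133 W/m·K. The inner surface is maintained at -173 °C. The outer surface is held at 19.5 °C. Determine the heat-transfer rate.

Q = 17.9 W

Treat each layer as a resistance in series:
  R_brass = (1/0.281 − 1/0.305)/(4πk) = 0.2800/(4π·121) = 1.842×10^-4 K/W
  R_aerogel blanket = (1/0.305 − 1/0.675)/(4πk) = 1.797/(4π·0.0133) = 10.75 K/W
ΣR = 1.842×10^-4 + 10.75 = 10.75 K/W
Q = ΔT/ΣR = (-173 °C − 19.5 °C)/10.75 = -17.9 W
(Negative Q ⇒ heat flows inward; heat gain = 17.9 W.)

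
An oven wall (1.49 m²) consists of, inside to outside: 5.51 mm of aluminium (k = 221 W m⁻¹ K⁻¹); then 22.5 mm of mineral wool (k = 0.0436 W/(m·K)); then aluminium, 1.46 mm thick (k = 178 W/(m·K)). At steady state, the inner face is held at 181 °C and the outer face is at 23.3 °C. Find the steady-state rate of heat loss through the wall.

Q = 455 W

Resistance network (inner→outer):
  R_aluminium = L/(kA) = 0.00551/(221·1.49) = 1.673×10^-5 K/W
  R_mineral wool = L/(kA) = 0.0225/(0.0436·1.49) = 0.3463 K/W
  R_aluminium = L/(kA) = 0.00146/(178·1.49) = 5.505×10^-6 K/W
ΣR = 1.673×10^-5 + 0.3463 + 5.505×10^-6 = 0.3463 K/W
Q = ΔT/ΣR = (181 °C − 23.3 °C)/0.3463 = 455 W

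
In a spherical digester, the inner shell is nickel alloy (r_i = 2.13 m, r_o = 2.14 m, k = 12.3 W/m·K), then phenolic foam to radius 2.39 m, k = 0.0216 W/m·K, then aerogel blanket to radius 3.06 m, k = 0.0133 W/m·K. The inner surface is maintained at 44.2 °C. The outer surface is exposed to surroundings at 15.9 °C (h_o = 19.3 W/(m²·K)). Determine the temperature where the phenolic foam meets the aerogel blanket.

T = 37.2 °C

Series thermal resistances, inner to outer:
  R_nickel alloy = (1/2.13 − 1/2.14)/(4πk) = 0.002194/(4π·12.3) = 1.419×10^-5 K/W
  R_phenolic foam = (1/2.14 − 1/2.39)/(4πk) = 0.04888/(4π·0.0216) = 0.1801 K/W
  R_aerogel blanket = (1/2.39 − 1/3.06)/(4πk) = 0.09161/(4π·0.0133) = 0.5481 K/W
  R_conv,out = 1/(4πr²h) = 1/(4π·3.06²·19.3) = 4.403×10^-4 K/W
ΣR = 1.419×10^-5 + 0.1801 + 0.5481 + 4.403×10^-4 = 0.7287 K/W
Q = ΔT/ΣR = (44.2 °C − 15.9 °C)/0.7287 = 38.84 W
From the inner boundary to the phenolic foam/aerogel blanket interface, ΣR_partial = 0.1801 K/W.
T_interface = T_in − Q·ΣR_partial = 44.2 °C − (38.84)(0.1801) = 37.2 °C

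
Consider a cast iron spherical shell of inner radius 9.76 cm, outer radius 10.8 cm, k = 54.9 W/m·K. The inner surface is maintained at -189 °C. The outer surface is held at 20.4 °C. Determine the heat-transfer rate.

Q = 4πk·ΔT/(1/r₁ − 1/r₂) = 4π × 54.9 × 209.4 / (1/0.0976 − 1/0.108) = 1.46×10^5 W

Q = 1.46×10^5 W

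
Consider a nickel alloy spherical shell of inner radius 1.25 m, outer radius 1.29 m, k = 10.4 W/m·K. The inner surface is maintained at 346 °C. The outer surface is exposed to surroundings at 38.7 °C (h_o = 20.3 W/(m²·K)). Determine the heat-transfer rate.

Treat each layer as a resistance in series:
  R_nickel alloy = (1/1.25 − 1/1.29)/(4πk) = 0.02481/(4π·10.4) = 1.898×10^-4 K/W
  R_conv,out = 1/(4πr²h) = 1/(4π·1.29²·20.3) = 0.002356 K/W
ΣR = 1.898×10^-4 + 0.002356 = 0.002546 K/W
Q = ΔT/ΣR = (346 °C − 38.7 °C)/0.002546 = 1.21×10^5 W

Q = 121 kW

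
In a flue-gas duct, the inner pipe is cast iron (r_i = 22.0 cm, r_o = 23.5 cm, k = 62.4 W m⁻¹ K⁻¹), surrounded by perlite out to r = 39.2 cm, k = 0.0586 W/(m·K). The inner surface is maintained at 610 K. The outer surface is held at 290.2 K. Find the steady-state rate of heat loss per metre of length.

Resistance network (inner→outer):
  R'_cast iron = ln(0.235/0.220)/(2πk) = 0.06596/(2π·62.4) = 1.682×10^-4 m·K/W
  R'_perlite = ln(0.392/0.235)/(2πk) = 0.5117/(2π·0.0586) = 1.390 m·K/W
ΣR = 1.682×10^-4 + 1.390 = 1.390 m·K/W
Q' = ΔT/ΣR = (610 K − 290.2 K)/1.390 = 230 W/m

Q' = 230 W/m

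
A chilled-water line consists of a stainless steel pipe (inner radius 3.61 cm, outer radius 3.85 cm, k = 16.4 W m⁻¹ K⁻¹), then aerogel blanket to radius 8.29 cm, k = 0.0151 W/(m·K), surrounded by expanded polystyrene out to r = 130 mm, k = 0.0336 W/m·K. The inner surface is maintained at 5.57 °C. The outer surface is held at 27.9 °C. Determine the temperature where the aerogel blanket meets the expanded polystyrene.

Series thermal resistances, inner to outer:
  R'_stainless steel = ln(0.0385/0.0361)/(2πk) = 0.06437/(2π·16.4) = 6.246×10^-4 m·K/W
  R'_aerogel blanket = ln(0.0829/0.0385)/(2πk) = 0.7670/(2π·0.0151) = 8.084 m·K/W
  R'_expanded polystyrene = ln(0.130/0.0829)/(2πk) = 0.4499/(2π·0.0336) = 2.131 m·K/W
ΣR = 6.246×10^-4 + 8.084 + 2.131 = 10.22 m·K/W
Q' = ΔT/ΣR = (5.57 °C − 27.9 °C)/10.22 = -2.185 W/m
From the inner boundary to the aerogel blanket/expanded polystyrene interface, ΣR_partial = 8.085 m·K/W.
T_interface = T_in − Q'·ΣR_partial = 5.57 °C − (-2.185)(8.085) = 23.2 °C

T = 23.2 °C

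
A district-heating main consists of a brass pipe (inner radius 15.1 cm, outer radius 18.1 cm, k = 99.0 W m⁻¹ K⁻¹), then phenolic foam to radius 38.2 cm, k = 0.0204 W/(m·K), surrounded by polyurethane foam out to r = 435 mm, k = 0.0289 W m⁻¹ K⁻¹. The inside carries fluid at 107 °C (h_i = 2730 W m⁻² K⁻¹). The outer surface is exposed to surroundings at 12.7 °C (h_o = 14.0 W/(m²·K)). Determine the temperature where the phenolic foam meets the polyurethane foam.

T = 23.3 °C

Resistance network (inner→outer):
  R'_conv,in = 1/(2πr h) = 1/(2π·0.151·2730) = 3.861×10^-4 m·K/W
  R'_brass = ln(0.181/0.151)/(2πk) = 0.1812/(2π·99.0) = 2.913×10^-4 m·K/W
  R'_phenolic foam = ln(0.382/0.181)/(2πk) = 0.7469/(2π·0.0204) = 5.827 m·K/W
  R'_polyurethane foam = ln(0.435/0.382)/(2πk) = 0.1299/(2π·0.0289) = 0.7155 m·K/W
  R'_conv,out = 1/(2πr h) = 1/(2π·0.435·14.0) = 0.02613 m·K/W
ΣR = 3.861×10^-4 + 2.913×10^-4 + 5.827 + 0.7155 + 0.02613 = 6.569 m·K/W
Q' = ΔT/ΣR = (107 °C − 12.7 °C)/6.569 = 14.36 W/m
From the inner boundary to the phenolic foam/polyurethane foam interface, ΣR_partial = 5.828 m·K/W.
T_interface = T_in − Q'·ΣR_partial = 107 °C − (14.36)(5.828) = 23.3 °C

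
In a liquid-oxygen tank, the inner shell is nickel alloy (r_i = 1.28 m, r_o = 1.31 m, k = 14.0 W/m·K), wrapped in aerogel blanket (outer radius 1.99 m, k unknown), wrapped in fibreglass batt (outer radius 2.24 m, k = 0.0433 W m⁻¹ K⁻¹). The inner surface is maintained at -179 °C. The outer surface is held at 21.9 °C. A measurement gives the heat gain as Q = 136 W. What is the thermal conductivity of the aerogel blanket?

ΣR = ΔT/Q = |-179 − 21.9|/136 = 1.477 K/W
Known resistances:
  R_nickel alloy = (1/1.28 − 1/1.31)/(4πk) = 0.01789/(4π·14.0) = 1.017×10^-4 K/W
  R_fibreglass batt = (1/1.99 − 1/2.24)/(4πk) = 0.05608/(4π·0.0433) = 0.1031 K/W
R_aerogel blanket = ΣR − ΣR_known = 1.477 − 0.1032 = 1.374 K/W
(1/r₁−1/r₂)/(4πk) = 1.374 ⇒ k = 0.2608/(4π·1.374) = 0.0151 W/m·K

k = 0.0151 W/m·K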